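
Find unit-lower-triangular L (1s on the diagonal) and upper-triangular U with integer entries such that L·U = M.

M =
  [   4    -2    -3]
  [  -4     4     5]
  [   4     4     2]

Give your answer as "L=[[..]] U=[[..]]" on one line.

L=[[1,0,0],[-1,1,0],[1,3,1]] U=[[4,-2,-3],[0,2,2],[0,0,-1]]

  R1 -= -1·R0 → [0,2,2]
  R2 -= 1·R0 → [0,6,5]
  R2 -= 3·R1 → [0,0,-1]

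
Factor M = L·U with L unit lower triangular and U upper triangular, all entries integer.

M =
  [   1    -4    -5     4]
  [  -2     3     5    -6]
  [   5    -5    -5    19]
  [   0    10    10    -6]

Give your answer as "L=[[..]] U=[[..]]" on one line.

L=[[1,0,0,0],[-2,1,0,0],[5,-3,1,0],[0,-2,0,1]] U=[[1,-4,-5,4],[0,-5,-5,2],[0,0,5,5],[0,0,0,-2]]

  r1 -= -2·r0 → [0,-5,-5,2]
  r2 -= 5·r0 → [0,15,20,-1]
  r3 -= 0·r0 → [0,10,10,-6]
  r2 -= -3·r1 → [0,0,5,5]
  r3 -= -2·r1 → [0,0,0,-2]
  r3 -= 0·r2 → [0,0,0,-2]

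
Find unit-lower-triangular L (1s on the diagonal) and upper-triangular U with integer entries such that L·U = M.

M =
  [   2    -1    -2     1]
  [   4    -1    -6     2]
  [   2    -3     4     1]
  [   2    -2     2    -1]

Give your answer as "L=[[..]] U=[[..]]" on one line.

L=[[1,0,0,0],[2,1,0,0],[1,-2,1,0],[1,-1,1,1]] U=[[2,-1,-2,1],[0,1,-2,0],[0,0,2,0],[0,0,0,-2]]

  R1 -= 2·R0 → [0,1,-2,0]
  R2 -= 1·R0 → [0,-2,6,0]
  R3 -= 1·R0 → [0,-1,4,-2]
  R2 -= -2·R1 → [0,0,2,0]
  R3 -= -1·R1 → [0,0,2,-2]
  R3 -= 1·R2 → [0,0,0,-2]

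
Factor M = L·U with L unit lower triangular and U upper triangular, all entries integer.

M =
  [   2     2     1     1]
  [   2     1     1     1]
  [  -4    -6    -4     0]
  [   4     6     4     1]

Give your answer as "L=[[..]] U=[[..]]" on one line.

L=[[1,0,0,0],[1,1,0,0],[-2,2,1,0],[2,-2,-1,1]] U=[[2,2,1,1],[0,-1,0,0],[0,0,-2,2],[0,0,0,1]]

  R1 -= 1·R0 → [0,-1,0,0]
  R2 -= -2·R0 → [0,-2,-2,2]
  R3 -= 2·R0 → [0,2,2,-1]
  R2 -= 2·R1 → [0,0,-2,2]
  R3 -= -2·R1 → [0,0,2,-1]
  R3 -= -1·R2 → [0,0,0,1]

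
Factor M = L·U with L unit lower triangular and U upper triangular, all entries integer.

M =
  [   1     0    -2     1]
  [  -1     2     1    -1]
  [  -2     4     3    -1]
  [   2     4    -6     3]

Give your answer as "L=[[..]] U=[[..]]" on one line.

  r1 -= -1·r0 → [0,2,-1,0]
  r2 -= -2·r0 → [0,4,-1,1]
  r3 -= 2·r0 → [0,4,-2,1]
  r2 -= 2·r1 → [0,0,1,1]
  r3 -= 2·r1 → [0,0,0,1]
  r3 -= 0·r2 → [0,0,0,1]

L=[[1,0,0,0],[-1,1,0,0],[-2,2,1,0],[2,2,0,1]] U=[[1,0,-2,1],[0,2,-1,0],[0,0,1,1],[0,0,0,1]]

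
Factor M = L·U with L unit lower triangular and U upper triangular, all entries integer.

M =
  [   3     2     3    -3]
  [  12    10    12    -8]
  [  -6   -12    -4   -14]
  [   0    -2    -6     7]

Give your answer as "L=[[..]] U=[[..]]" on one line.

L=[[1,0,0,0],[4,1,0,0],[-2,-4,1,0],[0,-1,-3,1]] U=[[3,2,3,-3],[0,2,0,4],[0,0,2,-4],[0,0,0,-1]]

  r1 -= 4·r0 → [0,2,0,4]
  r2 -= -2·r0 → [0,-8,2,-20]
  r3 -= 0·r0 → [0,-2,-6,7]
  r2 -= -4·r1 → [0,0,2,-4]
  r3 -= -1·r1 → [0,0,-6,11]
  r3 -= -3·r2 → [0,0,0,-1]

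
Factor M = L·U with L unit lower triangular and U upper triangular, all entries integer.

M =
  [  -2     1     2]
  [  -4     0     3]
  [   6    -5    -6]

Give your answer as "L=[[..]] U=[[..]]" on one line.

L=[[1,0,0],[2,1,0],[-3,1,1]] U=[[-2,1,2],[0,-2,-1],[0,0,1]]

  r1 -= 2·r0 → [0,-2,-1]
  r2 -= -3·r0 → [0,-2,0]
  r2 -= 1·r1 → [0,0,1]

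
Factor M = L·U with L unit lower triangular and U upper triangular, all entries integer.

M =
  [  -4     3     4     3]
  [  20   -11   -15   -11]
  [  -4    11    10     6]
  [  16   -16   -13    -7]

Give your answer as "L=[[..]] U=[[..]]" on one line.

  r1 -= -5·r0 → [0,4,5,4]
  r2 -= 1·r0 → [0,8,6,3]
  r3 -= -4·r0 → [0,-4,3,5]
  r2 -= 2·r1 → [0,0,-4,-5]
  r3 -= -1·r1 → [0,0,8,9]
  r3 -= -2·r2 → [0,0,0,-1]

L=[[1,0,0,0],[-5,1,0,0],[1,2,1,0],[-4,-1,-2,1]] U=[[-4,3,4,3],[0,4,5,4],[0,0,-4,-5],[0,0,0,-1]]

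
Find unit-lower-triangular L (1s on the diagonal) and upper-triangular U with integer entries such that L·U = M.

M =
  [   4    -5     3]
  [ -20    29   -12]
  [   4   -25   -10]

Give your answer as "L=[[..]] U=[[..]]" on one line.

  row1 -= -5·row0 → [0,4,3]
  row2 -= 1·row0 → [0,-20,-13]
  row2 -= -5·row1 → [0,0,2]

L=[[1,0,0],[-5,1,0],[1,-5,1]] U=[[4,-5,3],[0,4,3],[0,0,2]]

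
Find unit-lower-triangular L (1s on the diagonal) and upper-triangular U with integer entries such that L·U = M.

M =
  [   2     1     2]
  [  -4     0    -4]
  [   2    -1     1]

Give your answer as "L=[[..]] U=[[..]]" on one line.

  R1 -= -2·R0 → [0,2,0]
  R2 -= 1·R0 → [0,-2,-1]
  R2 -= -1·R1 → [0,0,-1]

L=[[1,0,0],[-2,1,0],[1,-1,1]] U=[[2,1,2],[0,2,0],[0,0,-1]]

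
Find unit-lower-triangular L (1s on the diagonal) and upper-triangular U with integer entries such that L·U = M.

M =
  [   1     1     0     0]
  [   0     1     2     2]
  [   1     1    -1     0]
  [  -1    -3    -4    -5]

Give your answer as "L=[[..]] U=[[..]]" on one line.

L=[[1,0,0,0],[0,1,0,0],[1,0,1,0],[-1,-2,0,1]] U=[[1,1,0,0],[0,1,2,2],[0,0,-1,0],[0,0,0,-1]]

  row1 -= 0·row0 → [0,1,2,2]
  row2 -= 1·row0 → [0,0,-1,0]
  row3 -= -1·row0 → [0,-2,-4,-5]
  row2 -= 0·row1 → [0,0,-1,0]
  row3 -= -2·row1 → [0,0,0,-1]
  row3 -= 0·row2 → [0,0,0,-1]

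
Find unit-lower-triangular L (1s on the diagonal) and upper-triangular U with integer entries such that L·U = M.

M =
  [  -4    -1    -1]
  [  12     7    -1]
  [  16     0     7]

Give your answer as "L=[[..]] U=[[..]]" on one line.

  r1 -= -3·r0 → [0,4,-4]
  r2 -= -4·r0 → [0,-4,3]
  r2 -= -1·r1 → [0,0,-1]

L=[[1,0,0],[-3,1,0],[-4,-1,1]] U=[[-4,-1,-1],[0,4,-4],[0,0,-1]]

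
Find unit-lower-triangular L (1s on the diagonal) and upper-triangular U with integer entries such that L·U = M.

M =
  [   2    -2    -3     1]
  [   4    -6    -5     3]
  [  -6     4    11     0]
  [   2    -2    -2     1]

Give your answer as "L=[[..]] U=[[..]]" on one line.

L=[[1,0,0,0],[2,1,0,0],[-3,1,1,0],[1,0,1,1]] U=[[2,-2,-3,1],[0,-2,1,1],[0,0,1,2],[0,0,0,-2]]

  r1 -= 2·r0 → [0,-2,1,1]
  r2 -= -3·r0 → [0,-2,2,3]
  r3 -= 1·r0 → [0,0,1,0]
  r2 -= 1·r1 → [0,0,1,2]
  r3 -= 0·r1 → [0,0,1,0]
  r3 -= 1·r2 → [0,0,0,-2]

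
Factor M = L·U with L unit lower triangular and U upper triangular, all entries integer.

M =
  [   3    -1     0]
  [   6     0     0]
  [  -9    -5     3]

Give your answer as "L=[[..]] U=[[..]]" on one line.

L=[[1,0,0],[2,1,0],[-3,-4,1]] U=[[3,-1,0],[0,2,0],[0,0,3]]

  R1 -= 2·R0 → [0,2,0]
  R2 -= -3·R0 → [0,-8,3]
  R2 -= -4·R1 → [0,0,3]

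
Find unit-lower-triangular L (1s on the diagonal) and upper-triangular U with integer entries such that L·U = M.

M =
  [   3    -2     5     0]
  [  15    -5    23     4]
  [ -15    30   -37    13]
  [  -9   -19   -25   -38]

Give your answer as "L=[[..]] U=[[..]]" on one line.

L=[[1,0,0,0],[5,1,0,0],[-5,4,1,0],[-3,-5,5,1]] U=[[3,-2,5,0],[0,5,-2,4],[0,0,-4,-3],[0,0,0,-3]]

  r1 -= 5·r0 → [0,5,-2,4]
  r2 -= -5·r0 → [0,20,-12,13]
  r3 -= -3·r0 → [0,-25,-10,-38]
  r2 -= 4·r1 → [0,0,-4,-3]
  r3 -= -5·r1 → [0,0,-20,-18]
  r3 -= 5·r2 → [0,0,0,-3]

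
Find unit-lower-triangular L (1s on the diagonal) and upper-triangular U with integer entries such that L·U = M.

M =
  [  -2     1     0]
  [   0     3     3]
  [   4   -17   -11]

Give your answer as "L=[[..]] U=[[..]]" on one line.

L=[[1,0,0],[0,1,0],[-2,-5,1]] U=[[-2,1,0],[0,3,3],[0,0,4]]

  R1 -= 0·R0 → [0,3,3]
  R2 -= -2·R0 → [0,-15,-11]
  R2 -= -5·R1 → [0,0,4]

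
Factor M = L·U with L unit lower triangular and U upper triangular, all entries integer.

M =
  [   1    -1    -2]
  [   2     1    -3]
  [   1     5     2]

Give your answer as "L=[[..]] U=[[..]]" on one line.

L=[[1,0,0],[2,1,0],[1,2,1]] U=[[1,-1,-2],[0,3,1],[0,0,2]]

  R1 -= 2·R0 → [0,3,1]
  R2 -= 1·R0 → [0,6,4]
  R2 -= 2·R1 → [0,0,2]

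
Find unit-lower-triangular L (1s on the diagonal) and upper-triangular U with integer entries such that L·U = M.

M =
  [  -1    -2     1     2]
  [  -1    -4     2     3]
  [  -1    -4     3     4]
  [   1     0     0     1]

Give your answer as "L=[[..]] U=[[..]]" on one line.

L=[[1,0,0,0],[1,1,0,0],[1,1,1,0],[-1,1,0,1]] U=[[-1,-2,1,2],[0,-2,1,1],[0,0,1,1],[0,0,0,2]]

  row1 -= 1·row0 → [0,-2,1,1]
  row2 -= 1·row0 → [0,-2,2,2]
  row3 -= -1·row0 → [0,-2,1,3]
  row2 -= 1·row1 → [0,0,1,1]
  row3 -= 1·row1 → [0,0,0,2]
  row3 -= 0·row2 → [0,0,0,2]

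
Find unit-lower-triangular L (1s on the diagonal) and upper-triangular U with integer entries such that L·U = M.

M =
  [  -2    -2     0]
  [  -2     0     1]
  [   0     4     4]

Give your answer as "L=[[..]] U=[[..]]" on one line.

L=[[1,0,0],[1,1,0],[0,2,1]] U=[[-2,-2,0],[0,2,1],[0,0,2]]

  r1 -= 1·r0 → [0,2,1]
  r2 -= 0·r0 → [0,4,4]
  r2 -= 2·r1 → [0,0,2]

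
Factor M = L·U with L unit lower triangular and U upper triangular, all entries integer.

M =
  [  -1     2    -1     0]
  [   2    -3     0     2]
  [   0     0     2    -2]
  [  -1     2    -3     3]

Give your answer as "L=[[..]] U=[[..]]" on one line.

  row1 -= -2·row0 → [0,1,-2,2]
  row2 -= 0·row0 → [0,0,2,-2]
  row3 -= 1·row0 → [0,0,-2,3]
  row2 -= 0·row1 → [0,0,2,-2]
  row3 -= 0·row1 → [0,0,-2,3]
  row3 -= -1·row2 → [0,0,0,1]

L=[[1,0,0,0],[-2,1,0,0],[0,0,1,0],[1,0,-1,1]] U=[[-1,2,-1,0],[0,1,-2,2],[0,0,2,-2],[0,0,0,1]]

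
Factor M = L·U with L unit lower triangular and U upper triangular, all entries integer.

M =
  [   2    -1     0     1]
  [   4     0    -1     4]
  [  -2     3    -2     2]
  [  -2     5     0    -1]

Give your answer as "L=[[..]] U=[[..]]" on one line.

  row1 -= 2·row0 → [0,2,-1,2]
  row2 -= -1·row0 → [0,2,-2,3]
  row3 -= -1·row0 → [0,4,0,0]
  row2 -= 1·row1 → [0,0,-1,1]
  row3 -= 2·row1 → [0,0,2,-4]
  row3 -= -2·row2 → [0,0,0,-2]

L=[[1,0,0,0],[2,1,0,0],[-1,1,1,0],[-1,2,-2,1]] U=[[2,-1,0,1],[0,2,-1,2],[0,0,-1,1],[0,0,0,-2]]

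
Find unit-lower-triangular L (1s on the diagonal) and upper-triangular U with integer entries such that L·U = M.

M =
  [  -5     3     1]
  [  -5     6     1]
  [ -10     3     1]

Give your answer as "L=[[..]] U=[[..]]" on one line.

L=[[1,0,0],[1,1,0],[2,-1,1]] U=[[-5,3,1],[0,3,0],[0,0,-1]]

  R1 -= 1·R0 → [0,3,0]
  R2 -= 2·R0 → [0,-3,-1]
  R2 -= -1·R1 → [0,0,-1]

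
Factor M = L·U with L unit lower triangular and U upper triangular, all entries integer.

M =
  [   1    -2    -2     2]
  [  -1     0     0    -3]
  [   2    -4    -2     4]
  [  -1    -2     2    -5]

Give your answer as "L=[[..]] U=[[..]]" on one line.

  row1 -= -1·row0 → [0,-2,-2,-1]
  row2 -= 2·row0 → [0,0,2,0]
  row3 -= -1·row0 → [0,-4,0,-3]
  row2 -= 0·row1 → [0,0,2,0]
  row3 -= 2·row1 → [0,0,4,-1]
  row3 -= 2·row2 → [0,0,0,-1]

L=[[1,0,0,0],[-1,1,0,0],[2,0,1,0],[-1,2,2,1]] U=[[1,-2,-2,2],[0,-2,-2,-1],[0,0,2,0],[0,0,0,-1]]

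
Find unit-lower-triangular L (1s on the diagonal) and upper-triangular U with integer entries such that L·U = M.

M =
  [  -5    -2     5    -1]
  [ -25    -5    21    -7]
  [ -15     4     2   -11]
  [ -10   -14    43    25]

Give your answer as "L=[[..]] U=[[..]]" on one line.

  row1 -= 5·row0 → [0,5,-4,-2]
  row2 -= 3·row0 → [0,10,-13,-8]
  row3 -= 2·row0 → [0,-10,33,27]
  row2 -= 2·row1 → [0,0,-5,-4]
  row3 -= -2·row1 → [0,0,25,23]
  row3 -= -5·row2 → [0,0,0,3]

L=[[1,0,0,0],[5,1,0,0],[3,2,1,0],[2,-2,-5,1]] U=[[-5,-2,5,-1],[0,5,-4,-2],[0,0,-5,-4],[0,0,0,3]]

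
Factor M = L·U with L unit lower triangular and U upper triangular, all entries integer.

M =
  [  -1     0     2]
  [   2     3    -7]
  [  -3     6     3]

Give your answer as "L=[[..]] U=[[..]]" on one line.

  R1 -= -2·R0 → [0,3,-3]
  R2 -= 3·R0 → [0,6,-3]
  R2 -= 2·R1 → [0,0,3]

L=[[1,0,0],[-2,1,0],[3,2,1]] U=[[-1,0,2],[0,3,-3],[0,0,3]]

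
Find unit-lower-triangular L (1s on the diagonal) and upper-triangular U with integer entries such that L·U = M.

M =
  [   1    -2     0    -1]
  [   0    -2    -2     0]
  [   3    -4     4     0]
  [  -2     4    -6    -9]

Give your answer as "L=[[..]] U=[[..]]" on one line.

  R1 -= 0·R0 → [0,-2,-2,0]
  R2 -= 3·R0 → [0,2,4,3]
  R3 -= -2·R0 → [0,0,-6,-11]
  R2 -= -1·R1 → [0,0,2,3]
  R3 -= 0·R1 → [0,0,-6,-11]
  R3 -= -3·R2 → [0,0,0,-2]

L=[[1,0,0,0],[0,1,0,0],[3,-1,1,0],[-2,0,-3,1]] U=[[1,-2,0,-1],[0,-2,-2,0],[0,0,2,3],[0,0,0,-2]]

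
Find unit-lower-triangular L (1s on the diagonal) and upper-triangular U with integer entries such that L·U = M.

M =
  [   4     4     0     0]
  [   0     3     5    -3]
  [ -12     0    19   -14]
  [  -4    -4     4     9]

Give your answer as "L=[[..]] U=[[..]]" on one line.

  row1 -= 0·row0 → [0,3,5,-3]
  row2 -= -3·row0 → [0,12,19,-14]
  row3 -= -1·row0 → [0,0,4,9]
  row2 -= 4·row1 → [0,0,-1,-2]
  row3 -= 0·row1 → [0,0,4,9]
  row3 -= -4·row2 → [0,0,0,1]

L=[[1,0,0,0],[0,1,0,0],[-3,4,1,0],[-1,0,-4,1]] U=[[4,4,0,0],[0,3,5,-3],[0,0,-1,-2],[0,0,0,1]]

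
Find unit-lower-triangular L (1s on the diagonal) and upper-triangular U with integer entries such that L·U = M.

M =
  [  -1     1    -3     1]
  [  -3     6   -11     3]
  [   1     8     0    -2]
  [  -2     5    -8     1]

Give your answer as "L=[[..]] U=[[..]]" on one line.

  row1 -= 3·row0 → [0,3,-2,0]
  row2 -= -1·row0 → [0,9,-3,-1]
  row3 -= 2·row0 → [0,3,-2,-1]
  row2 -= 3·row1 → [0,0,3,-1]
  row3 -= 1·row1 → [0,0,0,-1]
  row3 -= 0·row2 → [0,0,0,-1]

L=[[1,0,0,0],[3,1,0,0],[-1,3,1,0],[2,1,0,1]] U=[[-1,1,-3,1],[0,3,-2,0],[0,0,3,-1],[0,0,0,-1]]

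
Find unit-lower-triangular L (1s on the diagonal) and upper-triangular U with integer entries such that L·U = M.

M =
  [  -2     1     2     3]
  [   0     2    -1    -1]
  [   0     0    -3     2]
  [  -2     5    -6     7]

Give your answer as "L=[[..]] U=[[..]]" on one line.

  R1 -= 0·R0 → [0,2,-1,-1]
  R2 -= 0·R0 → [0,0,-3,2]
  R3 -= 1·R0 → [0,4,-8,4]
  R2 -= 0·R1 → [0,0,-3,2]
  R3 -= 2·R1 → [0,0,-6,6]
  R3 -= 2·R2 → [0,0,0,2]

L=[[1,0,0,0],[0,1,0,0],[0,0,1,0],[1,2,2,1]] U=[[-2,1,2,3],[0,2,-1,-1],[0,0,-3,2],[0,0,0,2]]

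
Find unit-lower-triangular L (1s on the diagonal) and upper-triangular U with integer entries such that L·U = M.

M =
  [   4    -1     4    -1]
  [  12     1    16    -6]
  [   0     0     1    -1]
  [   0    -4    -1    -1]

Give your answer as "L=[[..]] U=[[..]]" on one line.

L=[[1,0,0,0],[3,1,0,0],[0,0,1,0],[0,-1,3,1]] U=[[4,-1,4,-1],[0,4,4,-3],[0,0,1,-1],[0,0,0,-1]]

  R1 -= 3·R0 → [0,4,4,-3]
  R2 -= 0·R0 → [0,0,1,-1]
  R3 -= 0·R0 → [0,-4,-1,-1]
  R2 -= 0·R1 → [0,0,1,-1]
  R3 -= -1·R1 → [0,0,3,-4]
  R3 -= 3·R2 → [0,0,0,-1]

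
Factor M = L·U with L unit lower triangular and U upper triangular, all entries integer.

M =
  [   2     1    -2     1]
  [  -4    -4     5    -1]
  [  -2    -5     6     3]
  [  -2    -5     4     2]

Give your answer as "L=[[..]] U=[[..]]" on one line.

L=[[1,0,0,0],[-2,1,0,0],[-1,2,1,0],[-1,2,0,1]] U=[[2,1,-2,1],[0,-2,1,1],[0,0,2,2],[0,0,0,1]]

  row1 -= -2·row0 → [0,-2,1,1]
  row2 -= -1·row0 → [0,-4,4,4]
  row3 -= -1·row0 → [0,-4,2,3]
  row2 -= 2·row1 → [0,0,2,2]
  row3 -= 2·row1 → [0,0,0,1]
  row3 -= 0·row2 → [0,0,0,1]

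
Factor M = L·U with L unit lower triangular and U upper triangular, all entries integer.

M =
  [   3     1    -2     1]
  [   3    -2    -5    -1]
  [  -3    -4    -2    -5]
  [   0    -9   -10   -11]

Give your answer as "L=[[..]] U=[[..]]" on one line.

  R1 -= 1·R0 → [0,-3,-3,-2]
  R2 -= -1·R0 → [0,-3,-4,-4]
  R3 -= 0·R0 → [0,-9,-10,-11]
  R2 -= 1·R1 → [0,0,-1,-2]
  R3 -= 3·R1 → [0,0,-1,-5]
  R3 -= 1·R2 → [0,0,0,-3]

L=[[1,0,0,0],[1,1,0,0],[-1,1,1,0],[0,3,1,1]] U=[[3,1,-2,1],[0,-3,-3,-2],[0,0,-1,-2],[0,0,0,-3]]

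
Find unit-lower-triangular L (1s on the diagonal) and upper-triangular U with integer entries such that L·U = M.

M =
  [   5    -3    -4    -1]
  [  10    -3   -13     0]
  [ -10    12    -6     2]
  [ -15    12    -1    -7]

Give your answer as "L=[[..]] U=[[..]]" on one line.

  r1 -= 2·r0 → [0,3,-5,2]
  r2 -= -2·r0 → [0,6,-14,0]
  r3 -= -3·r0 → [0,3,-13,-10]
  r2 -= 2·r1 → [0,0,-4,-4]
  r3 -= 1·r1 → [0,0,-8,-12]
  r3 -= 2·r2 → [0,0,0,-4]

L=[[1,0,0,0],[2,1,0,0],[-2,2,1,0],[-3,1,2,1]] U=[[5,-3,-4,-1],[0,3,-5,2],[0,0,-4,-4],[0,0,0,-4]]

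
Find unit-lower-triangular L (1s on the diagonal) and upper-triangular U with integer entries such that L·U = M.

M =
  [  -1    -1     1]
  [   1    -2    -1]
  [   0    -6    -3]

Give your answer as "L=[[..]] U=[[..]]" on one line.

  r1 -= -1·r0 → [0,-3,0]
  r2 -= 0·r0 → [0,-6,-3]
  r2 -= 2·r1 → [0,0,-3]

L=[[1,0,0],[-1,1,0],[0,2,1]] U=[[-1,-1,1],[0,-3,0],[0,0,-3]]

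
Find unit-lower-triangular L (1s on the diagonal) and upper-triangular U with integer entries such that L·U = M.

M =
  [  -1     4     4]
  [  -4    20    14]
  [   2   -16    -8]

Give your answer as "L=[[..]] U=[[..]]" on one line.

  row1 -= 4·row0 → [0,4,-2]
  row2 -= -2·row0 → [0,-8,0]
  row2 -= -2·row1 → [0,0,-4]

L=[[1,0,0],[4,1,0],[-2,-2,1]] U=[[-1,4,4],[0,4,-2],[0,0,-4]]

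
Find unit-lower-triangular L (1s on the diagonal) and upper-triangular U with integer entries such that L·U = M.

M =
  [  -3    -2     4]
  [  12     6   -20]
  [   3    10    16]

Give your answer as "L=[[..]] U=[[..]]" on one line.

L=[[1,0,0],[-4,1,0],[-1,-4,1]] U=[[-3,-2,4],[0,-2,-4],[0,0,4]]

  R1 -= -4·R0 → [0,-2,-4]
  R2 -= -1·R0 → [0,8,20]
  R2 -= -4·R1 → [0,0,4]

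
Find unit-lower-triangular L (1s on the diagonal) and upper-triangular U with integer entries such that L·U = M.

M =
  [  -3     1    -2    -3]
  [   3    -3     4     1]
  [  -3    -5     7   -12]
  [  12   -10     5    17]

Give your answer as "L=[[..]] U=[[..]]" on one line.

  R1 -= -1·R0 → [0,-2,2,-2]
  R2 -= 1·R0 → [0,-6,9,-9]
  R3 -= -4·R0 → [0,-6,-3,5]
  R2 -= 3·R1 → [0,0,3,-3]
  R3 -= 3·R1 → [0,0,-9,11]
  R3 -= -3·R2 → [0,0,0,2]

L=[[1,0,0,0],[-1,1,0,0],[1,3,1,0],[-4,3,-3,1]] U=[[-3,1,-2,-3],[0,-2,2,-2],[0,0,3,-3],[0,0,0,2]]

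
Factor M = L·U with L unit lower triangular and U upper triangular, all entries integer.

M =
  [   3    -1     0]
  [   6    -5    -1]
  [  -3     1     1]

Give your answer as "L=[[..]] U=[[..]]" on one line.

L=[[1,0,0],[2,1,0],[-1,0,1]] U=[[3,-1,0],[0,-3,-1],[0,0,1]]

  R1 -= 2·R0 → [0,-3,-1]
  R2 -= -1·R0 → [0,0,1]
  R2 -= 0·R1 → [0,0,1]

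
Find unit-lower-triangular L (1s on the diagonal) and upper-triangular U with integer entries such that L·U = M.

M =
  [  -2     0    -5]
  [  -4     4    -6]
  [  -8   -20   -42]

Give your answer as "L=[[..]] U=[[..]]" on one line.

L=[[1,0,0],[2,1,0],[4,-5,1]] U=[[-2,0,-5],[0,4,4],[0,0,-2]]

  row1 -= 2·row0 → [0,4,4]
  row2 -= 4·row0 → [0,-20,-22]
  row2 -= -5·row1 → [0,0,-2]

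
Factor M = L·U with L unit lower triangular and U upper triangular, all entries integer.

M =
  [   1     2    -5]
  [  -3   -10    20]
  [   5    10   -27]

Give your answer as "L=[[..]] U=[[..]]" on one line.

L=[[1,0,0],[-3,1,0],[5,0,1]] U=[[1,2,-5],[0,-4,5],[0,0,-2]]

  R1 -= -3·R0 → [0,-4,5]
  R2 -= 5·R0 → [0,0,-2]
  R2 -= 0·R1 → [0,0,-2]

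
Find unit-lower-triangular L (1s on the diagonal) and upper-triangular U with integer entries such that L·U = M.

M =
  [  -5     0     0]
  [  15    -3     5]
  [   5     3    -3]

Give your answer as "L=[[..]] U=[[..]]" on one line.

L=[[1,0,0],[-3,1,0],[-1,-1,1]] U=[[-5,0,0],[0,-3,5],[0,0,2]]

  r1 -= -3·r0 → [0,-3,5]
  r2 -= -1·r0 → [0,3,-3]
  r2 -= -1·r1 → [0,0,2]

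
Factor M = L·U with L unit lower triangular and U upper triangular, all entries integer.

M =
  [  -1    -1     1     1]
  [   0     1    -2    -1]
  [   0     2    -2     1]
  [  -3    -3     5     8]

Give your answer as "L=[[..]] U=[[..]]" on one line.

L=[[1,0,0,0],[0,1,0,0],[0,2,1,0],[3,0,1,1]] U=[[-1,-1,1,1],[0,1,-2,-1],[0,0,2,3],[0,0,0,2]]

  row1 -= 0·row0 → [0,1,-2,-1]
  row2 -= 0·row0 → [0,2,-2,1]
  row3 -= 3·row0 → [0,0,2,5]
  row2 -= 2·row1 → [0,0,2,3]
  row3 -= 0·row1 → [0,0,2,5]
  row3 -= 1·row2 → [0,0,0,2]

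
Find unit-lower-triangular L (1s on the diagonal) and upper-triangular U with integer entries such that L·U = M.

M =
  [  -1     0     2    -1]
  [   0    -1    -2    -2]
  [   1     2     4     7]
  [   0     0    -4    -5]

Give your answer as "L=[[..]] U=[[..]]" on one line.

L=[[1,0,0,0],[0,1,0,0],[-1,-2,1,0],[0,0,-2,1]] U=[[-1,0,2,-1],[0,-1,-2,-2],[0,0,2,2],[0,0,0,-1]]

  R1 -= 0·R0 → [0,-1,-2,-2]
  R2 -= -1·R0 → [0,2,6,6]
  R3 -= 0·R0 → [0,0,-4,-5]
  R2 -= -2·R1 → [0,0,2,2]
  R3 -= 0·R1 → [0,0,-4,-5]
  R3 -= -2·R2 → [0,0,0,-1]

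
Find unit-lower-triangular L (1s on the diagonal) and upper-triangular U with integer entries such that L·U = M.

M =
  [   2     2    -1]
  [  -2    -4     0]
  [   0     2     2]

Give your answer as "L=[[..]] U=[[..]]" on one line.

L=[[1,0,0],[-1,1,0],[0,-1,1]] U=[[2,2,-1],[0,-2,-1],[0,0,1]]

  row1 -= -1·row0 → [0,-2,-1]
  row2 -= 0·row0 → [0,2,2]
  row2 -= -1·row1 → [0,0,1]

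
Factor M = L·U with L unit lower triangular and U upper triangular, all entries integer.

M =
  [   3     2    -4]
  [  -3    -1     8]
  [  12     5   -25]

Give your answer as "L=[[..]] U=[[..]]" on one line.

  R1 -= -1·R0 → [0,1,4]
  R2 -= 4·R0 → [0,-3,-9]
  R2 -= -3·R1 → [0,0,3]

L=[[1,0,0],[-1,1,0],[4,-3,1]] U=[[3,2,-4],[0,1,4],[0,0,3]]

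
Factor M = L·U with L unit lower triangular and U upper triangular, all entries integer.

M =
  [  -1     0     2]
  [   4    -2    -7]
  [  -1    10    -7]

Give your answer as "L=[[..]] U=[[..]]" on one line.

L=[[1,0,0],[-4,1,0],[1,-5,1]] U=[[-1,0,2],[0,-2,1],[0,0,-4]]

  R1 -= -4·R0 → [0,-2,1]
  R2 -= 1·R0 → [0,10,-9]
  R2 -= -5·R1 → [0,0,-4]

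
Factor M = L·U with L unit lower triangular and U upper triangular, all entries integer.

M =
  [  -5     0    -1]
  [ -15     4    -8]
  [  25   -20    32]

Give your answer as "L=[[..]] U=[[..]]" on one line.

  row1 -= 3·row0 → [0,4,-5]
  row2 -= -5·row0 → [0,-20,27]
  row2 -= -5·row1 → [0,0,2]

L=[[1,0,0],[3,1,0],[-5,-5,1]] U=[[-5,0,-1],[0,4,-5],[0,0,2]]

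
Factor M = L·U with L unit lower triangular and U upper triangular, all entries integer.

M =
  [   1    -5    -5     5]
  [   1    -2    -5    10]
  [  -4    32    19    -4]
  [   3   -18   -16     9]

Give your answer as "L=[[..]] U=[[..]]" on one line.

  r1 -= 1·r0 → [0,3,0,5]
  r2 -= -4·r0 → [0,12,-1,16]
  r3 -= 3·r0 → [0,-3,-1,-6]
  r2 -= 4·r1 → [0,0,-1,-4]
  r3 -= -1·r1 → [0,0,-1,-1]
  r3 -= 1·r2 → [0,0,0,3]

L=[[1,0,0,0],[1,1,0,0],[-4,4,1,0],[3,-1,1,1]] U=[[1,-5,-5,5],[0,3,0,5],[0,0,-1,-4],[0,0,0,3]]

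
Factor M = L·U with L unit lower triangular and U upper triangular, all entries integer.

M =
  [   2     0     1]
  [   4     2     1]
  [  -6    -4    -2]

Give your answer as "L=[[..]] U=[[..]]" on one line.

  r1 -= 2·r0 → [0,2,-1]
  r2 -= -3·r0 → [0,-4,1]
  r2 -= -2·r1 → [0,0,-1]

L=[[1,0,0],[2,1,0],[-3,-2,1]] U=[[2,0,1],[0,2,-1],[0,0,-1]]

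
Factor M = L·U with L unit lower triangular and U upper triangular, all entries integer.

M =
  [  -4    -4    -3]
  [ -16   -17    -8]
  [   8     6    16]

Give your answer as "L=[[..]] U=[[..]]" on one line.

L=[[1,0,0],[4,1,0],[-2,2,1]] U=[[-4,-4,-3],[0,-1,4],[0,0,2]]

  r1 -= 4·r0 → [0,-1,4]
  r2 -= -2·r0 → [0,-2,10]
  r2 -= 2·r1 → [0,0,2]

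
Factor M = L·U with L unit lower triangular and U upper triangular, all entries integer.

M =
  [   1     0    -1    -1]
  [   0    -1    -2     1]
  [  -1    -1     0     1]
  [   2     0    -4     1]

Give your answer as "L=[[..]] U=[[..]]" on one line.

  R1 -= 0·R0 → [0,-1,-2,1]
  R2 -= -1·R0 → [0,-1,-1,0]
  R3 -= 2·R0 → [0,0,-2,3]
  R2 -= 1·R1 → [0,0,1,-1]
  R3 -= 0·R1 → [0,0,-2,3]
  R3 -= -2·R2 → [0,0,0,1]

L=[[1,0,0,0],[0,1,0,0],[-1,1,1,0],[2,0,-2,1]] U=[[1,0,-1,-1],[0,-1,-2,1],[0,0,1,-1],[0,0,0,1]]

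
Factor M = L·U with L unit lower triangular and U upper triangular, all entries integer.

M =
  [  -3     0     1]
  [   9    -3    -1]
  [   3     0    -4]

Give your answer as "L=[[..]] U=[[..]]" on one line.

  row1 -= -3·row0 → [0,-3,2]
  row2 -= -1·row0 → [0,0,-3]
  row2 -= 0·row1 → [0,0,-3]

L=[[1,0,0],[-3,1,0],[-1,0,1]] U=[[-3,0,1],[0,-3,2],[0,0,-3]]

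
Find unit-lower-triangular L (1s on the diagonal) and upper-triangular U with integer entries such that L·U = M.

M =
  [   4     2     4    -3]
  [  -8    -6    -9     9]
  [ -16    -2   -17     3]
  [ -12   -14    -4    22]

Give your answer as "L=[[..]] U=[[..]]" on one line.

L=[[1,0,0,0],[-2,1,0,0],[-4,-3,1,0],[-3,4,-3,1]] U=[[4,2,4,-3],[0,-2,-1,3],[0,0,-4,0],[0,0,0,1]]

  row1 -= -2·row0 → [0,-2,-1,3]
  row2 -= -4·row0 → [0,6,-1,-9]
  row3 -= -3·row0 → [0,-8,8,13]
  row2 -= -3·row1 → [0,0,-4,0]
  row3 -= 4·row1 → [0,0,12,1]
  row3 -= -3·row2 → [0,0,0,1]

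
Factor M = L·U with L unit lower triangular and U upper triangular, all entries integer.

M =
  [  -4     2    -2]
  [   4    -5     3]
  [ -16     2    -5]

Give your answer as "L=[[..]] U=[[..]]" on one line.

  r1 -= -1·r0 → [0,-3,1]
  r2 -= 4·r0 → [0,-6,3]
  r2 -= 2·r1 → [0,0,1]

L=[[1,0,0],[-1,1,0],[4,2,1]] U=[[-4,2,-2],[0,-3,1],[0,0,1]]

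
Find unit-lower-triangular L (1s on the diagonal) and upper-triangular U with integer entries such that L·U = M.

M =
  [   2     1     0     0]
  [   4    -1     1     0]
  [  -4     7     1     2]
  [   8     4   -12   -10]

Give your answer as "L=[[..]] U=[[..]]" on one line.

  r1 -= 2·r0 → [0,-3,1,0]
  r2 -= -2·r0 → [0,9,1,2]
  r3 -= 4·r0 → [0,0,-12,-10]
  r2 -= -3·r1 → [0,0,4,2]
  r3 -= 0·r1 → [0,0,-12,-10]
  r3 -= -3·r2 → [0,0,0,-4]

L=[[1,0,0,0],[2,1,0,0],[-2,-3,1,0],[4,0,-3,1]] U=[[2,1,0,0],[0,-3,1,0],[0,0,4,2],[0,0,0,-4]]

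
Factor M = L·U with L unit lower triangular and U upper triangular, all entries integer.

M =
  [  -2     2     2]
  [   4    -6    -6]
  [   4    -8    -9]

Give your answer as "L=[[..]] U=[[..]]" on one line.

  row1 -= -2·row0 → [0,-2,-2]
  row2 -= -2·row0 → [0,-4,-5]
  row2 -= 2·row1 → [0,0,-1]

L=[[1,0,0],[-2,1,0],[-2,2,1]] U=[[-2,2,2],[0,-2,-2],[0,0,-1]]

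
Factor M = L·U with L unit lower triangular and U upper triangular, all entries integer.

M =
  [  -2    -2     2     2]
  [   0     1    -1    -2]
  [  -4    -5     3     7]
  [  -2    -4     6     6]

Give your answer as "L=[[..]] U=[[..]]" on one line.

  r1 -= 0·r0 → [0,1,-1,-2]
  r2 -= 2·r0 → [0,-1,-1,3]
  r3 -= 1·r0 → [0,-2,4,4]
  r2 -= -1·r1 → [0,0,-2,1]
  r3 -= -2·r1 → [0,0,2,0]
  r3 -= -1·r2 → [0,0,0,1]

L=[[1,0,0,0],[0,1,0,0],[2,-1,1,0],[1,-2,-1,1]] U=[[-2,-2,2,2],[0,1,-1,-2],[0,0,-2,1],[0,0,0,1]]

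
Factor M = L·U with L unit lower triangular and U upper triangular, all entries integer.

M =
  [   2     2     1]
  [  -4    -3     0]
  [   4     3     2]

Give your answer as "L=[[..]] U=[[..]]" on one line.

L=[[1,0,0],[-2,1,0],[2,-1,1]] U=[[2,2,1],[0,1,2],[0,0,2]]

  r1 -= -2·r0 → [0,1,2]
  r2 -= 2·r0 → [0,-1,0]
  r2 -= -1·r1 → [0,0,2]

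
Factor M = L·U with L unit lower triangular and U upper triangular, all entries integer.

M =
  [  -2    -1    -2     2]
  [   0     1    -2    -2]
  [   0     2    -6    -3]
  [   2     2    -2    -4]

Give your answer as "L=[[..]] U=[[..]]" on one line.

  row1 -= 0·row0 → [0,1,-2,-2]
  row2 -= 0·row0 → [0,2,-6,-3]
  row3 -= -1·row0 → [0,1,-4,-2]
  row2 -= 2·row1 → [0,0,-2,1]
  row3 -= 1·row1 → [0,0,-2,0]
  row3 -= 1·row2 → [0,0,0,-1]

L=[[1,0,0,0],[0,1,0,0],[0,2,1,0],[-1,1,1,1]] U=[[-2,-1,-2,2],[0,1,-2,-2],[0,0,-2,1],[0,0,0,-1]]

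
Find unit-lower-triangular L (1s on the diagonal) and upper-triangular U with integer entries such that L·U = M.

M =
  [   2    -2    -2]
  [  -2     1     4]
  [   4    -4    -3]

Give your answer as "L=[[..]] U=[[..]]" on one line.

L=[[1,0,0],[-1,1,0],[2,0,1]] U=[[2,-2,-2],[0,-1,2],[0,0,1]]

  r1 -= -1·r0 → [0,-1,2]
  r2 -= 2·r0 → [0,0,1]
  r2 -= 0·r1 → [0,0,1]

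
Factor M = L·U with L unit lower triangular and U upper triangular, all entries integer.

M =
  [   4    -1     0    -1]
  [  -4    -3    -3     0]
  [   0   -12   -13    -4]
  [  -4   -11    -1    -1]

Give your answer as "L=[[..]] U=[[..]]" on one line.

  r1 -= -1·r0 → [0,-4,-3,-1]
  r2 -= 0·r0 → [0,-12,-13,-4]
  r3 -= -1·r0 → [0,-12,-1,-2]
  r2 -= 3·r1 → [0,0,-4,-1]
  r3 -= 3·r1 → [0,0,8,1]
  r3 -= -2·r2 → [0,0,0,-1]

L=[[1,0,0,0],[-1,1,0,0],[0,3,1,0],[-1,3,-2,1]] U=[[4,-1,0,-1],[0,-4,-3,-1],[0,0,-4,-1],[0,0,0,-1]]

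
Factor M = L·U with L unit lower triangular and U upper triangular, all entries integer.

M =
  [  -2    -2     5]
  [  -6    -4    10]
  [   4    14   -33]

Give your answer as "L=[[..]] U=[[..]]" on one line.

L=[[1,0,0],[3,1,0],[-2,5,1]] U=[[-2,-2,5],[0,2,-5],[0,0,2]]

  row1 -= 3·row0 → [0,2,-5]
  row2 -= -2·row0 → [0,10,-23]
  row2 -= 5·row1 → [0,0,2]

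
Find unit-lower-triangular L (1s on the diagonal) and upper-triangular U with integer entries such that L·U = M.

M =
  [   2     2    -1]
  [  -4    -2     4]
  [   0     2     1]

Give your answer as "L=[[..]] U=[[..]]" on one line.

  r1 -= -2·r0 → [0,2,2]
  r2 -= 0·r0 → [0,2,1]
  r2 -= 1·r1 → [0,0,-1]

L=[[1,0,0],[-2,1,0],[0,1,1]] U=[[2,2,-1],[0,2,2],[0,0,-1]]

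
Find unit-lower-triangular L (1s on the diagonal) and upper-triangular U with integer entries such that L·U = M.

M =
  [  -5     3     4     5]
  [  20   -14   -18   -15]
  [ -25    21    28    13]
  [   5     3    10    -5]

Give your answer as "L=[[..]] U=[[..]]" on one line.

L=[[1,0,0,0],[-4,1,0,0],[5,-3,1,0],[-1,-3,4,1]] U=[[-5,3,4,5],[0,-2,-2,5],[0,0,2,3],[0,0,0,3]]

  R1 -= -4·R0 → [0,-2,-2,5]
  R2 -= 5·R0 → [0,6,8,-12]
  R3 -= -1·R0 → [0,6,14,0]
  R2 -= -3·R1 → [0,0,2,3]
  R3 -= -3·R1 → [0,0,8,15]
  R3 -= 4·R2 → [0,0,0,3]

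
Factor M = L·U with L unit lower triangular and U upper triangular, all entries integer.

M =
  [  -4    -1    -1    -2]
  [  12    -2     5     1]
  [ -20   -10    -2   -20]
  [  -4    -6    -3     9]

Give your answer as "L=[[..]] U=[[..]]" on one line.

L=[[1,0,0,0],[-3,1,0,0],[5,1,1,0],[1,1,-4,1]] U=[[-4,-1,-1,-2],[0,-5,2,-5],[0,0,1,-5],[0,0,0,-4]]

  row1 -= -3·row0 → [0,-5,2,-5]
  row2 -= 5·row0 → [0,-5,3,-10]
  row3 -= 1·row0 → [0,-5,-2,11]
  row2 -= 1·row1 → [0,0,1,-5]
  row3 -= 1·row1 → [0,0,-4,16]
  row3 -= -4·row2 → [0,0,0,-4]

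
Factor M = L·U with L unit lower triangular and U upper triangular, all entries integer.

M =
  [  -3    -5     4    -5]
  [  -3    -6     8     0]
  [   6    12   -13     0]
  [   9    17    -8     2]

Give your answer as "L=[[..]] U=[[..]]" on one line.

  r1 -= 1·r0 → [0,-1,4,5]
  r2 -= -2·r0 → [0,2,-5,-10]
  r3 -= -3·r0 → [0,2,4,-13]
  r2 -= -2·r1 → [0,0,3,0]
  r3 -= -2·r1 → [0,0,12,-3]
  r3 -= 4·r2 → [0,0,0,-3]

L=[[1,0,0,0],[1,1,0,0],[-2,-2,1,0],[-3,-2,4,1]] U=[[-3,-5,4,-5],[0,-1,4,5],[0,0,3,0],[0,0,0,-3]]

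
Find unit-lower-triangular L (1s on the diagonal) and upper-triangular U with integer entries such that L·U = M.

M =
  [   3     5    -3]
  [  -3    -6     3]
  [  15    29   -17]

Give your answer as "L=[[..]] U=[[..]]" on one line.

L=[[1,0,0],[-1,1,0],[5,-4,1]] U=[[3,5,-3],[0,-1,0],[0,0,-2]]

  r1 -= -1·r0 → [0,-1,0]
  r2 -= 5·r0 → [0,4,-2]
  r2 -= -4·r1 → [0,0,-2]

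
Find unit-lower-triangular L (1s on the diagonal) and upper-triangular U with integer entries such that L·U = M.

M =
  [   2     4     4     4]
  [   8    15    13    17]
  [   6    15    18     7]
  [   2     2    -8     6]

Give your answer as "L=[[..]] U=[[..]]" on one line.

  r1 -= 4·r0 → [0,-1,-3,1]
  r2 -= 3·r0 → [0,3,6,-5]
  r3 -= 1·r0 → [0,-2,-12,2]
  r2 -= -3·r1 → [0,0,-3,-2]
  r3 -= 2·r1 → [0,0,-6,0]
  r3 -= 2·r2 → [0,0,0,4]

L=[[1,0,0,0],[4,1,0,0],[3,-3,1,0],[1,2,2,1]] U=[[2,4,4,4],[0,-1,-3,1],[0,0,-3,-2],[0,0,0,4]]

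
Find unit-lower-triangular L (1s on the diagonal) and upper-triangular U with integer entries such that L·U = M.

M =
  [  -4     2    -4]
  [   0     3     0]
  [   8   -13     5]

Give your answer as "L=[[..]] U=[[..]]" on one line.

L=[[1,0,0],[0,1,0],[-2,-3,1]] U=[[-4,2,-4],[0,3,0],[0,0,-3]]

  r1 -= 0·r0 → [0,3,0]
  r2 -= -2·r0 → [0,-9,-3]
  r2 -= -3·r1 → [0,0,-3]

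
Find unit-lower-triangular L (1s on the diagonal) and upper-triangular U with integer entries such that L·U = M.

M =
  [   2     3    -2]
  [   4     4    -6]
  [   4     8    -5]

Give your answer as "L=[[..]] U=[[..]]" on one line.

  row1 -= 2·row0 → [0,-2,-2]
  row2 -= 2·row0 → [0,2,-1]
  row2 -= -1·row1 → [0,0,-3]

L=[[1,0,0],[2,1,0],[2,-1,1]] U=[[2,3,-2],[0,-2,-2],[0,0,-3]]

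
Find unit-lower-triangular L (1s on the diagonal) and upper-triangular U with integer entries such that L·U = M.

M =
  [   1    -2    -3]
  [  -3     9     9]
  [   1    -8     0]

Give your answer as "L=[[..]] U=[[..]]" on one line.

  row1 -= -3·row0 → [0,3,0]
  row2 -= 1·row0 → [0,-6,3]
  row2 -= -2·row1 → [0,0,3]

L=[[1,0,0],[-3,1,0],[1,-2,1]] U=[[1,-2,-3],[0,3,0],[0,0,3]]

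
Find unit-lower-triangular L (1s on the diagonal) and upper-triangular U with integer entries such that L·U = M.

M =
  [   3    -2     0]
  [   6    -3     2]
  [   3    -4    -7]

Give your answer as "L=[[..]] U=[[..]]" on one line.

L=[[1,0,0],[2,1,0],[1,-2,1]] U=[[3,-2,0],[0,1,2],[0,0,-3]]

  R1 -= 2·R0 → [0,1,2]
  R2 -= 1·R0 → [0,-2,-7]
  R2 -= -2·R1 → [0,0,-3]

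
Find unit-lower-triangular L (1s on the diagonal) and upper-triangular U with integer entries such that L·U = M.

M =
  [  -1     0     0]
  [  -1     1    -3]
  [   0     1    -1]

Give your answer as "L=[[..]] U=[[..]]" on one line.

  r1 -= 1·r0 → [0,1,-3]
  r2 -= 0·r0 → [0,1,-1]
  r2 -= 1·r1 → [0,0,2]

L=[[1,0,0],[1,1,0],[0,1,1]] U=[[-1,0,0],[0,1,-3],[0,0,2]]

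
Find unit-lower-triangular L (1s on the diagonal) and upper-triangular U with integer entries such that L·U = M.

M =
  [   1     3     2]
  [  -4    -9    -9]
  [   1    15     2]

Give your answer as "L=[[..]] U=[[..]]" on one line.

L=[[1,0,0],[-4,1,0],[1,4,1]] U=[[1,3,2],[0,3,-1],[0,0,4]]

  R1 -= -4·R0 → [0,3,-1]
  R2 -= 1·R0 → [0,12,0]
  R2 -= 4·R1 → [0,0,4]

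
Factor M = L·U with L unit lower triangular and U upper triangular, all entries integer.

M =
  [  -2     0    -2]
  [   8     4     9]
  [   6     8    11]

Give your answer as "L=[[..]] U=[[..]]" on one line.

L=[[1,0,0],[-4,1,0],[-3,2,1]] U=[[-2,0,-2],[0,4,1],[0,0,3]]

  r1 -= -4·r0 → [0,4,1]
  r2 -= -3·r0 → [0,8,5]
  r2 -= 2·r1 → [0,0,3]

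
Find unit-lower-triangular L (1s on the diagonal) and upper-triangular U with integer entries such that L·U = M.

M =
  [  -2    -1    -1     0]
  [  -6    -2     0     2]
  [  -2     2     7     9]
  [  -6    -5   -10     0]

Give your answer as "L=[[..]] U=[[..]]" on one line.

L=[[1,0,0,0],[3,1,0,0],[1,3,1,0],[3,-2,1,1]] U=[[-2,-1,-1,0],[0,1,3,2],[0,0,-1,3],[0,0,0,1]]

  r1 -= 3·r0 → [0,1,3,2]
  r2 -= 1·r0 → [0,3,8,9]
  r3 -= 3·r0 → [0,-2,-7,0]
  r2 -= 3·r1 → [0,0,-1,3]
  r3 -= -2·r1 → [0,0,-1,4]
  r3 -= 1·r2 → [0,0,0,1]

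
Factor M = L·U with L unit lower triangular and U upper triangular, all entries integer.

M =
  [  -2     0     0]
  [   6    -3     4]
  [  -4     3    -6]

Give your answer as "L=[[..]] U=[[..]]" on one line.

L=[[1,0,0],[-3,1,0],[2,-1,1]] U=[[-2,0,0],[0,-3,4],[0,0,-2]]

  r1 -= -3·r0 → [0,-3,4]
  r2 -= 2·r0 → [0,3,-6]
  r2 -= -1·r1 → [0,0,-2]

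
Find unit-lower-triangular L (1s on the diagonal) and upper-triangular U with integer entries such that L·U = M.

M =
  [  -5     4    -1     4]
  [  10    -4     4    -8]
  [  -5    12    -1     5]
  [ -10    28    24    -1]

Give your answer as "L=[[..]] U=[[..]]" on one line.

  R1 -= -2·R0 → [0,4,2,0]
  R2 -= 1·R0 → [0,8,0,1]
  R3 -= 2·R0 → [0,20,26,-9]
  R2 -= 2·R1 → [0,0,-4,1]
  R3 -= 5·R1 → [0,0,16,-9]
  R3 -= -4·R2 → [0,0,0,-5]

L=[[1,0,0,0],[-2,1,0,0],[1,2,1,0],[2,5,-4,1]] U=[[-5,4,-1,4],[0,4,2,0],[0,0,-4,1],[0,0,0,-5]]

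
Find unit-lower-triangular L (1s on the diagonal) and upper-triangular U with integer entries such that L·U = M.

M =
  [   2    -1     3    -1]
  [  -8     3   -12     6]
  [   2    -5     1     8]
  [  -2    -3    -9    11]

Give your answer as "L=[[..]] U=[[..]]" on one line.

  R1 -= -4·R0 → [0,-1,0,2]
  R2 -= 1·R0 → [0,-4,-2,9]
  R3 -= -1·R0 → [0,-4,-6,10]
  R2 -= 4·R1 → [0,0,-2,1]
  R3 -= 4·R1 → [0,0,-6,2]
  R3 -= 3·R2 → [0,0,0,-1]

L=[[1,0,0,0],[-4,1,0,0],[1,4,1,0],[-1,4,3,1]] U=[[2,-1,3,-1],[0,-1,0,2],[0,0,-2,1],[0,0,0,-1]]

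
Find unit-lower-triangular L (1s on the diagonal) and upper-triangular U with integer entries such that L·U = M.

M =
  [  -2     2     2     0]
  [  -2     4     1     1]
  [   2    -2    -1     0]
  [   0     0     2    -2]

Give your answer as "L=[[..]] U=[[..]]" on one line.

  R1 -= 1·R0 → [0,2,-1,1]
  R2 -= -1·R0 → [0,0,1,0]
  R3 -= 0·R0 → [0,0,2,-2]
  R2 -= 0·R1 → [0,0,1,0]
  R3 -= 0·R1 → [0,0,2,-2]
  R3 -= 2·R2 → [0,0,0,-2]

L=[[1,0,0,0],[1,1,0,0],[-1,0,1,0],[0,0,2,1]] U=[[-2,2,2,0],[0,2,-1,1],[0,0,1,0],[0,0,0,-2]]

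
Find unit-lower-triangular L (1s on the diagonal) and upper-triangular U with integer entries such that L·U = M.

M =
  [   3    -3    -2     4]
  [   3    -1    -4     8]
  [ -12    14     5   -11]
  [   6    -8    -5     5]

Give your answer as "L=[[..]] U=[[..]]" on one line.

  row1 -= 1·row0 → [0,2,-2,4]
  row2 -= -4·row0 → [0,2,-3,5]
  row3 -= 2·row0 → [0,-2,-1,-3]
  row2 -= 1·row1 → [0,0,-1,1]
  row3 -= -1·row1 → [0,0,-3,1]
  row3 -= 3·row2 → [0,0,0,-2]

L=[[1,0,0,0],[1,1,0,0],[-4,1,1,0],[2,-1,3,1]] U=[[3,-3,-2,4],[0,2,-2,4],[0,0,-1,1],[0,0,0,-2]]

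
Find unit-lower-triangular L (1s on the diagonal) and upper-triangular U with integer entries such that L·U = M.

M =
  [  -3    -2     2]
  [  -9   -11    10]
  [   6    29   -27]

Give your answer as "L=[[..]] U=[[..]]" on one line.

  r1 -= 3·r0 → [0,-5,4]
  r2 -= -2·r0 → [0,25,-23]
  r2 -= -5·r1 → [0,0,-3]

L=[[1,0,0],[3,1,0],[-2,-5,1]] U=[[-3,-2,2],[0,-5,4],[0,0,-3]]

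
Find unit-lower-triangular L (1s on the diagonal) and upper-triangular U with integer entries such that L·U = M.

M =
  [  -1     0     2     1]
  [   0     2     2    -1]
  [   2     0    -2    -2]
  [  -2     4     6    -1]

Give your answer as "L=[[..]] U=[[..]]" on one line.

  row1 -= 0·row0 → [0,2,2,-1]
  row2 -= -2·row0 → [0,0,2,0]
  row3 -= 2·row0 → [0,4,2,-3]
  row2 -= 0·row1 → [0,0,2,0]
  row3 -= 2·row1 → [0,0,-2,-1]
  row3 -= -1·row2 → [0,0,0,-1]

L=[[1,0,0,0],[0,1,0,0],[-2,0,1,0],[2,2,-1,1]] U=[[-1,0,2,1],[0,2,2,-1],[0,0,2,0],[0,0,0,-1]]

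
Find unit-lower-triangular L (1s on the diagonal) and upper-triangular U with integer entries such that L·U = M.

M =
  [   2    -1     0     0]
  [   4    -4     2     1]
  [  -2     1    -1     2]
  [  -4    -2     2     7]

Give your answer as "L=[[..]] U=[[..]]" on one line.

L=[[1,0,0,0],[2,1,0,0],[-1,0,1,0],[-2,2,2,1]] U=[[2,-1,0,0],[0,-2,2,1],[0,0,-1,2],[0,0,0,1]]

  row1 -= 2·row0 → [0,-2,2,1]
  row2 -= -1·row0 → [0,0,-1,2]
  row3 -= -2·row0 → [0,-4,2,7]
  row2 -= 0·row1 → [0,0,-1,2]
  row3 -= 2·row1 → [0,0,-2,5]
  row3 -= 2·row2 → [0,0,0,1]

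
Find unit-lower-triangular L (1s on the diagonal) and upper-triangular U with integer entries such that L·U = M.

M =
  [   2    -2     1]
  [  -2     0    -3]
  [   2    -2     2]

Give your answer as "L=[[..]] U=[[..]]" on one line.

L=[[1,0,0],[-1,1,0],[1,0,1]] U=[[2,-2,1],[0,-2,-2],[0,0,1]]

  row1 -= -1·row0 → [0,-2,-2]
  row2 -= 1·row0 → [0,0,1]
  row2 -= 0·row1 → [0,0,1]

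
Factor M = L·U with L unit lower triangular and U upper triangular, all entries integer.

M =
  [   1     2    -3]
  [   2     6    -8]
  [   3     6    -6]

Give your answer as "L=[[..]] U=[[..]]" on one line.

L=[[1,0,0],[2,1,0],[3,0,1]] U=[[1,2,-3],[0,2,-2],[0,0,3]]

  row1 -= 2·row0 → [0,2,-2]
  row2 -= 3·row0 → [0,0,3]
  row2 -= 0·row1 → [0,0,3]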